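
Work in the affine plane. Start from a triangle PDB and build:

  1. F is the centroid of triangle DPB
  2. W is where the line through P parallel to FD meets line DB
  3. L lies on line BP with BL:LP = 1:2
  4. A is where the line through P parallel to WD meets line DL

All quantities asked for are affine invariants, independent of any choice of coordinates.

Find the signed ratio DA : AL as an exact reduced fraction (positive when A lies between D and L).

Set P = (0, 0), D = (1, 0), B = (0, 1); any affine frame gives the same invariant.
1. F is the centroid of triangle DPB ⇒ F = (1/3, 1/3)
2. W is where the line through P parallel to FD meets line DB ⇒ W = (2, -1)
3. L lies on line BP with BL:LP = 1:2 ⇒ L = (0, 2/3)
4. A is where the line through P parallel to WD meets line DL ⇒ A = (-2, 2)
A = D + t·(L−D) with t = 3, so DA:AL = t:(1−t) = 3:-2

DA:AL = -3/2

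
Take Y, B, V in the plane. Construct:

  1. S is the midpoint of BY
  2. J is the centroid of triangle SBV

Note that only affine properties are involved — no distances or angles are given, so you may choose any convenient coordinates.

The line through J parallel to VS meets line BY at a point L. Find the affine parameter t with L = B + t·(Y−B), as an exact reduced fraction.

t = 1/3

Assign Y = (0, 0), B = (1, 0), V = (0, 1) — the answer is frame-independent, so this choice is without loss of generality.
1. S is the midpoint of BY ⇒ S = (1/2, 0)
2. J is the centroid of triangle SBV ⇒ J = (1/2, 1/3)
through J parallel to VS: direction (1/2, -1); meets BY at L = (2/3, 0)
L = B + t·(Y−B) with t = 1/3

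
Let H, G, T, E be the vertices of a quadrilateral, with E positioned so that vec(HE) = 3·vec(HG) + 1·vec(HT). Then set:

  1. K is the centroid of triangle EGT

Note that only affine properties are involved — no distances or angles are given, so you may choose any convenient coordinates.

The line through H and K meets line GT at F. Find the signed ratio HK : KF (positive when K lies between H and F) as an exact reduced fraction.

HK:KF = -2

Set H = (0, 0), G = (1, 0), T = (0, 1), E = (3, 1); any affine frame gives the same invariant.
1. K is the centroid of triangle EGT ⇒ K = (4/3, 2/3)
line HK meets GT at F = (2/3, 1/3)
K = H + t·(F−H) with t = 2, so HK:KF = 2:-1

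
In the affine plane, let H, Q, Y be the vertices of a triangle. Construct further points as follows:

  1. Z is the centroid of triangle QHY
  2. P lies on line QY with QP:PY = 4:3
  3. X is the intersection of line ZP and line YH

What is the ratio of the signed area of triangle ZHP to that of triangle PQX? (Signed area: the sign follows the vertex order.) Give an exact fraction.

Set H = (0, 0), Q = (1, 0), Y = (0, 1); any affine frame gives the same invariant.
1. Z is the centroid of triangle QHY ⇒ Z = (1/3, 1/3)
2. P lies on line QY with QP:PY = 4:3 ⇒ P = (3/7, 4/7)
3. X is the intersection of line ZP and line YH ⇒ X = (0, -1/2)
2·[ZHP] = -1/21, 2·[PQX] = -6/7
[ZHP]:[PQX] = -1/21:-6/7 = 1/18

[ZHP]:[PQX] = 1/18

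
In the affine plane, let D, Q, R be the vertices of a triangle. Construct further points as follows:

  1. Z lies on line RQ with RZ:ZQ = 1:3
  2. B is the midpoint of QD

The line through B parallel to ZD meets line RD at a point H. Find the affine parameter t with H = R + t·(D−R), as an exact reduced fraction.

t = 5/2

Set D = (0, 0), Q = (1, 0), R = (0, 1); any affine frame gives the same invariant.
1. Z lies on line RQ with RZ:ZQ = 1:3 ⇒ Z = (1/4, 3/4)
2. B is the midpoint of QD ⇒ B = (1/2, 0)
through B parallel to ZD: direction (-1/4, -3/4); meets RD at H = (0, -3/2)
H = R + t·(D−R) with t = 5/2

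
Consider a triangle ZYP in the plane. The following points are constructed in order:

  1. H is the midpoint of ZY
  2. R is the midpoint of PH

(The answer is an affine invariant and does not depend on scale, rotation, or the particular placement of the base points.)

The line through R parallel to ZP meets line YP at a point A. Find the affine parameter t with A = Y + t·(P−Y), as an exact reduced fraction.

t = 3/4

Set Z = (0, 0), Y = (1, 0), P = (0, 1); any affine frame gives the same invariant.
1. H is the midpoint of ZY ⇒ H = (1/2, 0)
2. R is the midpoint of PH ⇒ R = (1/4, 1/2)
through R parallel to ZP: direction (0, 1); meets YP at A = (1/4, 3/4)
A = Y + t·(P−Y) with t = 3/4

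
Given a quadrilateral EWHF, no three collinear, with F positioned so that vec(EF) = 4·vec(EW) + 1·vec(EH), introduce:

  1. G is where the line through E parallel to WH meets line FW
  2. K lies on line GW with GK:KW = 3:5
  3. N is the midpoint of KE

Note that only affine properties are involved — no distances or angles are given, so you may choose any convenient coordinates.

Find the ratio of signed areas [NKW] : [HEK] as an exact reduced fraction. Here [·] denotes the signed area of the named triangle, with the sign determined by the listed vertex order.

Work in coordinates with E = (0, 0), W = (1, 0), H = (0, 1), F = (4, 1).
1. G is where the line through E parallel to WH meets line FW ⇒ G = (1/4, -1/4)
2. K lies on line GW with GK:KW = 3:5 ⇒ K = (17/32, -5/32)
3. N is the midpoint of KE ⇒ N = (17/64, -5/64)
2·[NKW] = 5/64, 2·[HEK] = 17/32
[NKW]:[HEK] = 5/64:17/32 = 5/34

[NKW]:[HEK] = 5/34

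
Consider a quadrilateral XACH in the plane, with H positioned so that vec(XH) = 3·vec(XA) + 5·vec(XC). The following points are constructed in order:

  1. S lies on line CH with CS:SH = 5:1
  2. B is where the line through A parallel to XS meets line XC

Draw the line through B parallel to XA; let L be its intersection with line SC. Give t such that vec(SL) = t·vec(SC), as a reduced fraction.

Work in coordinates with X = (0, 0), A = (1, 0), C = (0, 1), H = (3, 5).
1. S lies on line CH with CS:SH = 5:1 ⇒ S = (5/2, 13/3)
2. B is where the line through A parallel to XS meets line XC ⇒ B = (0, -26/15)
through B parallel to XA: direction (1, 0); meets SC at L = (-41/20, -26/15)
L = S + t·(C−S) with t = 91/50

t = 91/50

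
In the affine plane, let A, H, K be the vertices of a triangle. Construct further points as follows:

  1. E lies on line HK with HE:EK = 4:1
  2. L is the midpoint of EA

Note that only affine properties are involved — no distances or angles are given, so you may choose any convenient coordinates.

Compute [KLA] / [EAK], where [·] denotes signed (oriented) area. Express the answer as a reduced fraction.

[KLA]:[EAK] = 1/2

Set A = (0, 0), H = (1, 0), K = (0, 1); any affine frame gives the same invariant.
1. E lies on line HK with HE:EK = 4:1 ⇒ E = (1/5, 4/5)
2. L is the midpoint of EA ⇒ L = (1/10, 2/5)
2·[KLA] = -1/10, 2·[EAK] = -1/5
[KLA]:[EAK] = -1/10:-1/5 = 1/2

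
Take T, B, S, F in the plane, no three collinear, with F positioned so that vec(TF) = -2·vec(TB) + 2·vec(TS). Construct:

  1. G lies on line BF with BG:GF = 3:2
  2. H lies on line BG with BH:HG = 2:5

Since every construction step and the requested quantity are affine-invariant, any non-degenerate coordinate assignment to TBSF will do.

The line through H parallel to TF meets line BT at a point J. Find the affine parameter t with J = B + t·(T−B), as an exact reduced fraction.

Work in coordinates with T = (0, 0), B = (1, 0), S = (0, 1), F = (-2, 2).
1. G lies on line BF with BG:GF = 3:2 ⇒ G = (-4/5, 6/5)
2. H lies on line BG with BH:HG = 2:5 ⇒ H = (17/35, 12/35)
through H parallel to TF: direction (-2, 2); meets BT at J = (29/35, 0)
J = B + t·(T−B) with t = 6/35

t = 6/35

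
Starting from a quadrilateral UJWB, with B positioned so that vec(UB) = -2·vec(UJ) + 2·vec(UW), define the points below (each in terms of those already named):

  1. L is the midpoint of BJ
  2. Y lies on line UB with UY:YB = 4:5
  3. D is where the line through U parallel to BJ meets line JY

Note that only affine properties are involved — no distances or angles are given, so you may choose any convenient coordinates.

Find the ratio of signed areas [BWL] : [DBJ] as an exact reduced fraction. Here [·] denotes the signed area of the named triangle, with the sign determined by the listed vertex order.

Assign U = (0, 0), J = (1, 0), W = (0, 1), B = (-2, 2) — the answer is frame-independent, so this choice is without loss of generality.
1. L is the midpoint of BJ ⇒ L = (-1/2, 1)
2. Y lies on line UB with UY:YB = 4:5 ⇒ Y = (-8/9, 8/9)
3. D is where the line through U parallel to BJ meets line JY ⇒ D = (-12/5, 8/5)
2·[BWL] = -1/2, 2·[DBJ] = -2
[BWL]:[DBJ] = -1/2:-2 = 1/4

[BWL]:[DBJ] = 1/4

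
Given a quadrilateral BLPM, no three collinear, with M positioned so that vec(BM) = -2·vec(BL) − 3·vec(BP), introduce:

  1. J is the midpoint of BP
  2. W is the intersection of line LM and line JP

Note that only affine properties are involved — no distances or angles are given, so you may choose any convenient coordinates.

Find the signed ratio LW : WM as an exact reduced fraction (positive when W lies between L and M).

LW:WM = 1/2

Work in coordinates with B = (0, 0), L = (1, 0), P = (0, 1), M = (-2, -3).
1. J is the midpoint of BP ⇒ J = (0, 1/2)
2. W is the intersection of line LM and line JP ⇒ W = (0, -1)
W = L + t·(M−L) with t = 1/3, so LW:WM = t:(1−t) = 1/3:2/3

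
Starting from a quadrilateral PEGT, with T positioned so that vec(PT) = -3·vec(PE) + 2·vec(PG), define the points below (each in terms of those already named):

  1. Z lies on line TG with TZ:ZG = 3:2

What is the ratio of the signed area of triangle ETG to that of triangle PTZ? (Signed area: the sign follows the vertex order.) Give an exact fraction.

[ETG]:[PTZ] = 10/9

Choose coordinates P = (0, 0), E = (1, 0), G = (0, 1), T = (-3, 2).
1. Z lies on line TG with TZ:ZG = 3:2 ⇒ Z = (-6/5, 7/5)
2·[ETG] = -2, 2·[PTZ] = -9/5
[ETG]:[PTZ] = -2:-9/5 = 10/9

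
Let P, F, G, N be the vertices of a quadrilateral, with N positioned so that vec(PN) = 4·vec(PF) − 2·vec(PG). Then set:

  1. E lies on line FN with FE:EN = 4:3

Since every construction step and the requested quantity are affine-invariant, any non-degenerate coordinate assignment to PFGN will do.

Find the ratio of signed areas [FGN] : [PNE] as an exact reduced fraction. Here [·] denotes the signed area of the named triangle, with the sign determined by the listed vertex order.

[FGN]:[PNE] = -7/6

Work in coordinates with P = (0, 0), F = (1, 0), G = (0, 1), N = (4, -2).
1. E lies on line FN with FE:EN = 4:3 ⇒ E = (19/7, -8/7)
2·[FGN] = -1, 2·[PNE] = 6/7
[FGN]:[PNE] = -1:6/7 = -7/6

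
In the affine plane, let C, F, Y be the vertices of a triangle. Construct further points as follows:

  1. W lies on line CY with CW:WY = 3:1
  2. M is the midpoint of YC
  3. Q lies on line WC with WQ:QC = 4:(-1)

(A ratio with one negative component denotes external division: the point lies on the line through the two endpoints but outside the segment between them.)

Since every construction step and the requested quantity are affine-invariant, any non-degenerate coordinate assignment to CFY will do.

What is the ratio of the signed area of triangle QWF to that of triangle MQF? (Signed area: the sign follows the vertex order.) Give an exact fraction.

[QWF]:[MQF] = -4/3

Assign C = (0, 0), F = (1, 0), Y = (0, 1) — the answer is frame-independent, so this choice is without loss of generality.
1. W lies on line CY with CW:WY = 3:1 ⇒ W = (0, 3/4)
2. M is the midpoint of YC ⇒ M = (0, 1/2)
3. Q lies on line WC with WQ:QC = 4:(-1) ⇒ Q = (0, -1/4)
2·[QWF] = -1, 2·[MQF] = 3/4
[QWF]:[MQF] = -1:3/4 = -4/3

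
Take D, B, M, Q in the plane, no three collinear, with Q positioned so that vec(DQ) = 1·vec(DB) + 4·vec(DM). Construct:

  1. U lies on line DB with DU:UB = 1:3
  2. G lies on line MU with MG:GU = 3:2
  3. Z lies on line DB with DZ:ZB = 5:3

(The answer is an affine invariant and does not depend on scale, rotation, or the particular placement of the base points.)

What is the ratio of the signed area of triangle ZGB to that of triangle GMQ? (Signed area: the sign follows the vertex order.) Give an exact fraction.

Set D = (0, 0), B = (1, 0), M = (0, 1), Q = (1, 4); any affine frame gives the same invariant.
1. U lies on line DB with DU:UB = 1:3 ⇒ U = (1/4, 0)
2. G lies on line MU with MG:GU = 3:2 ⇒ G = (3/20, 2/5)
3. Z lies on line DB with DZ:ZB = 5:3 ⇒ Z = (5/8, 0)
2·[ZGB] = -3/20, 2·[GMQ] = -21/20
[ZGB]:[GMQ] = -3/20:-21/20 = 1/7

[ZGB]:[GMQ] = 1/7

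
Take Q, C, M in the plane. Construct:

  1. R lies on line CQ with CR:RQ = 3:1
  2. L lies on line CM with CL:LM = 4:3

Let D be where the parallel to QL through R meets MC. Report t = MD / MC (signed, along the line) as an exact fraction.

Work in coordinates with Q = (0, 0), C = (1, 0), M = (0, 1).
1. R lies on line CQ with CR:RQ = 3:1 ⇒ R = (1/4, 0)
2. L lies on line CM with CL:LM = 4:3 ⇒ L = (3/7, 4/7)
through R parallel to QL: direction (3/7, 4/7); meets MC at D = (4/7, 3/7)
D = M + t·(C−M) with t = 4/7

t = 4/7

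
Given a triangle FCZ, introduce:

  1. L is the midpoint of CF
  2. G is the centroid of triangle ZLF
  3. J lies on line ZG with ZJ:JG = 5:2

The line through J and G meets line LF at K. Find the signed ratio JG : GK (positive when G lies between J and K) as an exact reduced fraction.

JG:GK = 4/7

Work in coordinates with F = (0, 0), C = (1, 0), Z = (0, 1).
1. L is the midpoint of CF ⇒ L = (1/2, 0)
2. G is the centroid of triangle ZLF ⇒ G = (1/6, 1/3)
3. J lies on line ZG with ZJ:JG = 5:2 ⇒ J = (5/42, 11/21)
line JG meets LF at K = (1/4, 0)
G = J + t·(K−J) with t = 4/11, so JG:GK = 4/11:7/11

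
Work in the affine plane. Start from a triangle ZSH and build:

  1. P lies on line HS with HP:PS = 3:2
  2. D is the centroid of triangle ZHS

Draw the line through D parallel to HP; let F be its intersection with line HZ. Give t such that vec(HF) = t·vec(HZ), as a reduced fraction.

t = 1/3

Work in coordinates with Z = (0, 0), S = (1, 0), H = (0, 1).
1. P lies on line HS with HP:PS = 3:2 ⇒ P = (3/5, 2/5)
2. D is the centroid of triangle ZHS ⇒ D = (1/3, 1/3)
through D parallel to HP: direction (3/5, -3/5); meets HZ at F = (0, 2/3)
F = H + t·(Z−H) with t = 1/3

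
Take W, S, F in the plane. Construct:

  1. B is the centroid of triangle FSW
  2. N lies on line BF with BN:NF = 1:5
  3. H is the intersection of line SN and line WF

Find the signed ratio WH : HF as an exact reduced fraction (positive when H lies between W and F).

WH:HF = 8/5

Work in coordinates with W = (0, 0), S = (1, 0), F = (0, 1).
1. B is the centroid of triangle FSW ⇒ B = (1/3, 1/3)
2. N lies on line BF with BN:NF = 1:5 ⇒ N = (5/18, 4/9)
3. H is the intersection of line SN and line WF ⇒ H = (0, 8/13)
H = W + t·(F−W) with t = 8/13, so WH:HF = t:(1−t) = 8/13:5/13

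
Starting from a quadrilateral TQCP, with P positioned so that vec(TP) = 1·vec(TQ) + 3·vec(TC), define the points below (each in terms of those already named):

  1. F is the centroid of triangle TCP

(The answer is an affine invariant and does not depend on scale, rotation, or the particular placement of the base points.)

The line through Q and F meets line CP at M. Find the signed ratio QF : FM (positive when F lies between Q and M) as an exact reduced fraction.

Choose coordinates T = (0, 0), Q = (1, 0), C = (0, 1), P = (1, 3).
1. F is the centroid of triangle TCP ⇒ F = (1/3, 4/3)
line QF meets CP at M = (1/4, 3/2)
F = Q + t·(M−Q) with t = 8/9, so QF:FM = 8/9:1/9

QF:FM = 8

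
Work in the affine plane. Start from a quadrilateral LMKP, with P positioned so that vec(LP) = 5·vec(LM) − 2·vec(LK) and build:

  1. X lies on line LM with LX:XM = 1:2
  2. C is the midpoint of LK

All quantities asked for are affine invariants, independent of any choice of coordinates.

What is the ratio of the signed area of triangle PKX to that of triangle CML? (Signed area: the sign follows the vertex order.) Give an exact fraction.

[PKX]:[CML] = -8

Assign L = (0, 0), M = (1, 0), K = (0, 1), P = (5, -2) — the answer is frame-independent, so this choice is without loss of generality.
1. X lies on line LM with LX:XM = 1:2 ⇒ X = (1/3, 0)
2. C is the midpoint of LK ⇒ C = (0, 1/2)
2·[PKX] = 4, 2·[CML] = -1/2
[PKX]:[CML] = 4:-1/2 = -8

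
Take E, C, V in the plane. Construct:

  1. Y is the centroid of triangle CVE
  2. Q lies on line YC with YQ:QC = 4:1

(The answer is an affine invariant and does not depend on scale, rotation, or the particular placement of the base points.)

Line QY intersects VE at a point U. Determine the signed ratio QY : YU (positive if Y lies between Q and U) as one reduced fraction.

Work in coordinates with E = (0, 0), C = (1, 0), V = (0, 1).
1. Y is the centroid of triangle CVE ⇒ Y = (1/3, 1/3)
2. Q lies on line YC with YQ:QC = 4:1 ⇒ Q = (13/15, 1/15)
line QY meets VE at U = (0, 1/2)
Y = Q + t·(U−Q) with t = 8/13, so QY:YU = 8/13:5/13

QY:YU = 8/5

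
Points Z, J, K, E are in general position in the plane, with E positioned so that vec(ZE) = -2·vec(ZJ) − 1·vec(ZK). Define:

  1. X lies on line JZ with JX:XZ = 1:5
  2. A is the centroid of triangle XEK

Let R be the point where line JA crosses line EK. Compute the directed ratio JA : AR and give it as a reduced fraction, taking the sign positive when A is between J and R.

JA:AR = 25/11

Choose coordinates Z = (0, 0), J = (1, 0), K = (0, 1), E = (-2, -1).
1. X lies on line JZ with JX:XZ = 1:5 ⇒ X = (5/6, 0)
2. A is the centroid of triangle XEK ⇒ A = (-7/18, 0)
line JA meets EK at R = (-1, 0)
A = J + t·(R−J) with t = 25/36, so JA:AR = 25/36:11/36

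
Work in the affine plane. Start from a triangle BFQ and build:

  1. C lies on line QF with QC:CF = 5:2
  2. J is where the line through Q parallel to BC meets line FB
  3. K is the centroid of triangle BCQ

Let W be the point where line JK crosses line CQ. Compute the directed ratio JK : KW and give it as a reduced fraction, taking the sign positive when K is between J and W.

JK:KW = 19/2

Choose coordinates B = (0, 0), F = (1, 0), Q = (0, 1).
1. C lies on line QF with QC:CF = 5:2 ⇒ C = (5/7, 2/7)
2. J is where the line through Q parallel to BC meets line FB ⇒ J = (-5/2, 0)
3. K is the centroid of triangle BCQ ⇒ K = (5/21, 3/7)
line JK meets CQ at W = (10/19, 9/19)
K = J + t·(W−J) with t = 19/21, so JK:KW = 19/21:2/21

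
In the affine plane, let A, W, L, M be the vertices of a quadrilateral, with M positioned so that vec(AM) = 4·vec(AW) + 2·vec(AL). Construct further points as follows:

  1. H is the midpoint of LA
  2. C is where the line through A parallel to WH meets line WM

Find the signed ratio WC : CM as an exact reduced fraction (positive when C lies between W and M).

Work in coordinates with A = (0, 0), W = (1, 0), L = (0, 1), M = (4, 2).
1. H is the midpoint of LA ⇒ H = (0, 1/2)
2. C is where the line through A parallel to WH meets line WM ⇒ C = (4/7, -2/7)
C = W + t·(M−W) with t = -1/7, so WC:CM = t:(1−t) = -1/7:8/7

WC:CM = -1/8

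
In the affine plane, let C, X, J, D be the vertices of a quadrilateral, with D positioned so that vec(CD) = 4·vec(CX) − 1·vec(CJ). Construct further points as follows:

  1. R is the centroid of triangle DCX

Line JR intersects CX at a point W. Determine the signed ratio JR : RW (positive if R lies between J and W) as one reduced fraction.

Choose coordinates C = (0, 0), X = (1, 0), J = (0, 1), D = (4, -1).
1. R is the centroid of triangle DCX ⇒ R = (5/3, -1/3)
line JR meets CX at W = (5/4, 0)
R = J + t·(W−J) with t = 4/3, so JR:RW = 4/3:-1/3

JR:RW = -4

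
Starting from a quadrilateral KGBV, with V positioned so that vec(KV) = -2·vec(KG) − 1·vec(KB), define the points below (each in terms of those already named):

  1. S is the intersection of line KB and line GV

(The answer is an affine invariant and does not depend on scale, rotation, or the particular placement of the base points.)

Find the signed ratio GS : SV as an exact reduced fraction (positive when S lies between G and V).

Choose coordinates K = (0, 0), G = (1, 0), B = (0, 1), V = (-2, -1).
1. S is the intersection of line KB and line GV ⇒ S = (0, -1/3)
S = G + t·(V−G) with t = 1/3, so GS:SV = t:(1−t) = 1/3:2/3

GS:SV = 1/2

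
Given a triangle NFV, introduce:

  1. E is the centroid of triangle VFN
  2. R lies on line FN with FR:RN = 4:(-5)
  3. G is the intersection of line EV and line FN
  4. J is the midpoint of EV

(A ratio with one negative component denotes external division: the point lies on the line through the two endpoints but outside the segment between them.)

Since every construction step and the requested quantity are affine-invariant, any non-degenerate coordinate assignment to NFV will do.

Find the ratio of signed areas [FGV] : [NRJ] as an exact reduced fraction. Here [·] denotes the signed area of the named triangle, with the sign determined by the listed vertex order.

Choose coordinates N = (0, 0), F = (1, 0), V = (0, 1).
1. E is the centroid of triangle VFN ⇒ E = (1/3, 1/3)
2. R lies on line FN with FR:RN = 4:(-5) ⇒ R = (5, 0)
3. G is the intersection of line EV and line FN ⇒ G = (1/2, 0)
4. J is the midpoint of EV ⇒ J = (1/6, 2/3)
2·[FGV] = -1/2, 2·[NRJ] = 10/3
[FGV]:[NRJ] = -1/2:10/3 = -3/20

[FGV]:[NRJ] = -3/20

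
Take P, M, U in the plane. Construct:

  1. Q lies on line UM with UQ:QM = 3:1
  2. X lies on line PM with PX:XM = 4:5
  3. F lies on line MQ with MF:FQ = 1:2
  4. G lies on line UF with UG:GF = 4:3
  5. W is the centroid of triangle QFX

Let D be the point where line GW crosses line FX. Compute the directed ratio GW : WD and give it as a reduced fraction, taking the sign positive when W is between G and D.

Assign P = (0, 0), M = (1, 0), U = (0, 1) — the answer is frame-independent, so this choice is without loss of generality.
1. Q lies on line UM with UQ:QM = 3:1 ⇒ Q = (3/4, 1/4)
2. X lies on line PM with PX:XM = 4:5 ⇒ X = (4/9, 0)
3. F lies on line MQ with MF:FQ = 1:2 ⇒ F = (11/12, 1/12)
4. G lies on line UF with UG:GF = 4:3 ⇒ G = (11/21, 10/21)
5. W is the centroid of triangle QFX ⇒ W = (19/27, 1/9)
line GW meets FX at D = (11/15, 13/255)
W = G + t·(D−G) with t = 85/99, so GW:WD = 85/99:14/99

GW:WD = 85/14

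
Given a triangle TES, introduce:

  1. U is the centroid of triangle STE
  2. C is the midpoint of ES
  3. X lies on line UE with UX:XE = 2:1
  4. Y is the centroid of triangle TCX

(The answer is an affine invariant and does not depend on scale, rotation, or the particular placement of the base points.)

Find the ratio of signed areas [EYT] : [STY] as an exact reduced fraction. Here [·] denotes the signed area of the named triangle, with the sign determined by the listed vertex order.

Assign T = (0, 0), E = (1, 0), S = (0, 1) — the answer is frame-independent, so this choice is without loss of generality.
1. U is the centroid of triangle STE ⇒ U = (1/3, 1/3)
2. C is the midpoint of ES ⇒ C = (1/2, 1/2)
3. X lies on line UE with UX:XE = 2:1 ⇒ X = (7/9, 1/9)
4. Y is the centroid of triangle TCX ⇒ Y = (23/54, 11/54)
2·[EYT] = 11/54, 2·[STY] = 23/54
[EYT]:[STY] = 11/54:23/54 = 11/23

[EYT]:[STY] = 11/23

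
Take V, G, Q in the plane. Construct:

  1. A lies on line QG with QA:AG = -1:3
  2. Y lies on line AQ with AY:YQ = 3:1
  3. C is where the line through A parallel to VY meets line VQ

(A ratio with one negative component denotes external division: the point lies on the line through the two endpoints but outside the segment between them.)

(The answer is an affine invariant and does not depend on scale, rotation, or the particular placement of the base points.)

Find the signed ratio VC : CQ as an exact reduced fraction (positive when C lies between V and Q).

VC:CQ = -3/4

Assign V = (0, 0), G = (1, 0), Q = (0, 1) — the answer is frame-independent, so this choice is without loss of generality.
1. A lies on line QG with QA:AG = -1:3 ⇒ A = (-1/2, 3/2)
2. Y lies on line AQ with AY:YQ = 3:1 ⇒ Y = (-1/8, 9/8)
3. C is where the line through A parallel to VY meets line VQ ⇒ C = (0, -3)
C = V + t·(Q−V) with t = -3, so VC:CQ = t:(1−t) = -3:4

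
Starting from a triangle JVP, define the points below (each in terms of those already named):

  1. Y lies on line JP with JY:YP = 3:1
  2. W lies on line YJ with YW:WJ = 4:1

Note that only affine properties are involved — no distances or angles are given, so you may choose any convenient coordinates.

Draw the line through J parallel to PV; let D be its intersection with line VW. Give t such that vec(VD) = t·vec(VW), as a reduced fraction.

t = 20/17

Work in coordinates with J = (0, 0), V = (1, 0), P = (0, 1).
1. Y lies on line JP with JY:YP = 3:1 ⇒ Y = (0, 3/4)
2. W lies on line YJ with YW:WJ = 4:1 ⇒ W = (0, 3/20)
through J parallel to PV: direction (1, -1); meets VW at D = (-3/17, 3/17)
D = V + t·(W−V) with t = 20/17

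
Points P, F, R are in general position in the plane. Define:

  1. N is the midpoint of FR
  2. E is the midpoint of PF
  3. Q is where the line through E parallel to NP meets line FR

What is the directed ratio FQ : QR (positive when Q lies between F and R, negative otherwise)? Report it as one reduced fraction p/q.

Work in coordinates with P = (0, 0), F = (1, 0), R = (0, 1).
1. N is the midpoint of FR ⇒ N = (1/2, 1/2)
2. E is the midpoint of PF ⇒ E = (1/2, 0)
3. Q is where the line through E parallel to NP meets line FR ⇒ Q = (3/4, 1/4)
Q = F + t·(R−F) with t = 1/4, so FQ:QR = t:(1−t) = 1/4:3/4

FQ:QR = 1/3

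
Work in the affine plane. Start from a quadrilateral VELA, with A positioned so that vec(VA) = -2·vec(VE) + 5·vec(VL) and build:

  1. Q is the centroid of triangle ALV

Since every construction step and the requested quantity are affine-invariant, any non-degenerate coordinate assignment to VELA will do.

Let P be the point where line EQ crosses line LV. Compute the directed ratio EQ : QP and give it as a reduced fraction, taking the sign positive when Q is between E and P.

Set V = (0, 0), E = (1, 0), L = (0, 1), A = (-2, 5); any affine frame gives the same invariant.
1. Q is the centroid of triangle ALV ⇒ Q = (-2/3, 2)
line EQ meets LV at P = (0, 6/5)
Q = E + t·(P−E) with t = 5/3, so EQ:QP = 5/3:-2/3

EQ:QP = -5/2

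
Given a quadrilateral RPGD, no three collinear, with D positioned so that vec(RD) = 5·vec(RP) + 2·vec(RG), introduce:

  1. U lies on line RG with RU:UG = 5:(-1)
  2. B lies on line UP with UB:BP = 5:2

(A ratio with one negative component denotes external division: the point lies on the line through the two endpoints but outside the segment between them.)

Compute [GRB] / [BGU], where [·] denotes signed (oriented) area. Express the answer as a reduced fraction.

Choose coordinates R = (0, 0), P = (1, 0), G = (0, 1), D = (5, 2).
1. U lies on line RG with RU:UG = 5:(-1) ⇒ U = (0, 5/4)
2. B lies on line UP with UB:BP = 5:2 ⇒ B = (5/7, 5/14)
2·[GRB] = 5/7, 2·[BGU] = -5/28
[GRB]:[BGU] = 5/7:-5/28 = -4

[GRB]:[BGU] = -4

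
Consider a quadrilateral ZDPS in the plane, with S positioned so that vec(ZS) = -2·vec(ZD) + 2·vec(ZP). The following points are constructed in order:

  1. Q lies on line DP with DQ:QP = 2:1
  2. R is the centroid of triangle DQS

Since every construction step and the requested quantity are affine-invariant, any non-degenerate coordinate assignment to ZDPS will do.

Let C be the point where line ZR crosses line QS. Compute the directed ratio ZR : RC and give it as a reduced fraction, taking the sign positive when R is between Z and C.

Set Z = (0, 0), D = (1, 0), P = (0, 1), S = (-2, 2); any affine frame gives the same invariant.
1. Q lies on line DP with DQ:QP = 2:1 ⇒ Q = (1/3, 2/3)
2. R is the centroid of triangle DQS ⇒ R = (-2/9, 8/9)
line ZR meets QS at C = (-1/4, 1)
R = Z + t·(C−Z) with t = 8/9, so ZR:RC = 8/9:1/9

ZR:RC = 8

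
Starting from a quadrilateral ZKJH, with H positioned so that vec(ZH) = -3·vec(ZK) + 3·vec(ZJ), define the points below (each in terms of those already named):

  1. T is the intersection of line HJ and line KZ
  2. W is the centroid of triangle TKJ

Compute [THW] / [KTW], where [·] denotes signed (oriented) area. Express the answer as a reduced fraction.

Choose coordinates Z = (0, 0), K = (1, 0), J = (0, 1), H = (-3, 3).
1. T is the intersection of line HJ and line KZ ⇒ T = (3/2, 0)
2. W is the centroid of triangle TKJ ⇒ W = (5/6, 1/3)
2·[THW] = 1/2, 2·[KTW] = 1/6
[THW]:[KTW] = 1/2:1/6 = 3

[THW]:[KTW] = 3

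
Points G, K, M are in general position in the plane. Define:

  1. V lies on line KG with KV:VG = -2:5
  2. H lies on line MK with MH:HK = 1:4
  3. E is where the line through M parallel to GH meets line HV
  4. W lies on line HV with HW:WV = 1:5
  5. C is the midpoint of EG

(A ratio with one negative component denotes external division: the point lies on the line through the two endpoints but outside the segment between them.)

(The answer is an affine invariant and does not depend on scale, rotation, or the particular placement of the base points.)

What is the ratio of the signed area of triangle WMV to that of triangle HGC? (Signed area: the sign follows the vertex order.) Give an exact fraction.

Assign G = (0, 0), K = (1, 0), M = (0, 1) — the answer is frame-independent, so this choice is without loss of generality.
1. V lies on line KG with KV:VG = -2:5 ⇒ V = (5/3, 0)
2. H lies on line MK with MH:HK = 1:4 ⇒ H = (1/5, 4/5)
3. E is where the line through M parallel to GH meets line HV ⇒ E = (-1/50, 23/25)
4. W lies on line HV with HW:WV = 1:5 ⇒ W = (4/9, 2/3)
5. C is the midpoint of EG ⇒ C = (-1/100, 23/50)
2·[WMV] = -1/9, 2·[HGC] = -1/10
[WMV]:[HGC] = -1/9:-1/10 = 10/9

[WMV]:[HGC] = 10/9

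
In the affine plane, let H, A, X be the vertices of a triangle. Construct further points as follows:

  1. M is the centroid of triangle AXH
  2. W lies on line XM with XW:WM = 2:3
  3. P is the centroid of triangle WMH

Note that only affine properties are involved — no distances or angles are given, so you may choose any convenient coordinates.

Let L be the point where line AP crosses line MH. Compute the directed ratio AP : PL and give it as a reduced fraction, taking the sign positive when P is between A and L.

Assign H = (0, 0), A = (1, 0), X = (0, 1) — the answer is frame-independent, so this choice is without loss of generality.
1. M is the centroid of triangle AXH ⇒ M = (1/3, 1/3)
2. W lies on line XM with XW:WM = 2:3 ⇒ W = (2/15, 11/15)
3. P is the centroid of triangle WMH ⇒ P = (7/45, 16/45)
line AP meets MH at L = (8/27, 8/27)
P = A + t·(L−A) with t = 6/5, so AP:PL = 6/5:-1/5

AP:PL = -6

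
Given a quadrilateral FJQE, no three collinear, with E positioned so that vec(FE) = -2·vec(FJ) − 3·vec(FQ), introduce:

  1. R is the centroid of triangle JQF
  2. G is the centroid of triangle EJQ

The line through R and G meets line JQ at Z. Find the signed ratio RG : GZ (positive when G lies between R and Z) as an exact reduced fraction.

RG:GZ = -5/6

Assign F = (0, 0), J = (1, 0), Q = (0, 1), E = (-2, -3) — the answer is frame-independent, so this choice is without loss of generality.
1. R is the centroid of triangle JQF ⇒ R = (1/3, 1/3)
2. G is the centroid of triangle EJQ ⇒ G = (-1/3, -2/3)
line RG meets JQ at Z = (7/15, 8/15)
G = R + t·(Z−R) with t = -5, so RG:GZ = -5:6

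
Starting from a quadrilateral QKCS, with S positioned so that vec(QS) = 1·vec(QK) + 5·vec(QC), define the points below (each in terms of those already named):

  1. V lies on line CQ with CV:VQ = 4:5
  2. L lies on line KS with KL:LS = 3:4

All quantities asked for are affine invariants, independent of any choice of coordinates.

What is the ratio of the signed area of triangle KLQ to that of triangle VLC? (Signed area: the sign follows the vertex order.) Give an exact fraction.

[KLQ]:[VLC] = 135/28

Work in coordinates with Q = (0, 0), K = (1, 0), C = (0, 1), S = (1, 5).
1. V lies on line CQ with CV:VQ = 4:5 ⇒ V = (0, 5/9)
2. L lies on line KS with KL:LS = 3:4 ⇒ L = (1, 15/7)
2·[KLQ] = 15/7, 2·[VLC] = 4/9
[KLQ]:[VLC] = 15/7:4/9 = 135/28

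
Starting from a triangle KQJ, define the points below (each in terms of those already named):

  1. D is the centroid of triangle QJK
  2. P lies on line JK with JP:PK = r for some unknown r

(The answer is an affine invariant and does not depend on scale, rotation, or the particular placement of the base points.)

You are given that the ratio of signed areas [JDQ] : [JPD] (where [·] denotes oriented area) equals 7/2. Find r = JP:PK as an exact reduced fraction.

Choose coordinates K = (0, 0), Q = (1, 0), J = (0, 1).
1. D is the centroid of triangle QJK ⇒ D = (1/3, 1/3)
2. With JP:PK = r, write λ = r/(r+1) so P = J + λ·(K−J); P is affine-linear in λ
Every point depending on P is an affine combination of P and λ-independent points, so each such coordinate is linear in λ; the λ² term in each signed area is a multiple of (K−J)×(K−J) = 0, so 2·[JDQ] and 2·[JPD] are each linear in λ. Evaluating at λ=0 and λ=1:
  2·[JDQ] = 1/3,   2·[JPD] = 1/3·λ
So [JDQ]:[JPD] = (1/3) / (1/3·λ). Setting this equal to 7/2:
  1/3 = 7/2·(1/3·λ)  ⇒  λ = 2/7
Then r = λ/(1−λ) = (2/7)/(5/7) = 2/5. Check: with r = 2/5, P = (0, 5/7) and [JDQ]:[JPD] = 7/2 as required.

r = 2/5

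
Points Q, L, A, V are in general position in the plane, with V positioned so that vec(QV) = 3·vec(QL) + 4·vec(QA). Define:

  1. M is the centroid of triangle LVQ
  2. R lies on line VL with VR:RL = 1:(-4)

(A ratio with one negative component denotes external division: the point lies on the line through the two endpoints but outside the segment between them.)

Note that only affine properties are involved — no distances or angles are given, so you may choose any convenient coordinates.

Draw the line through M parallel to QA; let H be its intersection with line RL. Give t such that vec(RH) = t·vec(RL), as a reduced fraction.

Set Q = (0, 0), L = (1, 0), A = (0, 1), V = (3, 4); any affine frame gives the same invariant.
1. M is the centroid of triangle LVQ ⇒ M = (4/3, 4/3)
2. R lies on line VL with VR:RL = 1:(-4) ⇒ R = (11/3, 16/3)
through M parallel to QA: direction (0, 1); meets RL at H = (4/3, 2/3)
H = R + t·(L−R) with t = 7/8

t = 7/8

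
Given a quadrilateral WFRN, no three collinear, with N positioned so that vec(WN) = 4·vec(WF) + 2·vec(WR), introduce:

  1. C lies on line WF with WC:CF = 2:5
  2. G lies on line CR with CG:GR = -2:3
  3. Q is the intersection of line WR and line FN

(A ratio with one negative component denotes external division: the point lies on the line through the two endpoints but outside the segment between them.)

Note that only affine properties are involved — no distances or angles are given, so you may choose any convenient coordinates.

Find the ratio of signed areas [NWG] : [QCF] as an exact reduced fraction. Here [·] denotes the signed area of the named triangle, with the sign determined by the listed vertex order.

[NWG]:[QCF] = -102/5

Assign W = (0, 0), F = (1, 0), R = (0, 1), N = (4, 2) — the answer is frame-independent, so this choice is without loss of generality.
1. C lies on line WF with WC:CF = 2:5 ⇒ C = (2/7, 0)
2. G lies on line CR with CG:GR = -2:3 ⇒ G = (6/7, -2)
3. Q is the intersection of line WR and line FN ⇒ Q = (0, -2/3)
2·[NWG] = 68/7, 2·[QCF] = -10/21
[NWG]:[QCF] = 68/7:-10/21 = -102/5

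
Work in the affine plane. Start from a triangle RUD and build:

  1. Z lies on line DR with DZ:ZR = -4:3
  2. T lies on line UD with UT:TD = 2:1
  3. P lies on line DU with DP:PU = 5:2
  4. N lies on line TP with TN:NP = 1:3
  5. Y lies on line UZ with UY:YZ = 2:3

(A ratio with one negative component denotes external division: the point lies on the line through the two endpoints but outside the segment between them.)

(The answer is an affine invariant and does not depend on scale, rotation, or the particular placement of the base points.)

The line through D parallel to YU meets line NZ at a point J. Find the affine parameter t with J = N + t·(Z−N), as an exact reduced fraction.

t = -3/4

Assign R = (0, 0), U = (1, 0), D = (0, 1) — the answer is frame-independent, so this choice is without loss of generality.
1. Z lies on line DR with DZ:ZR = -4:3 ⇒ Z = (0, -3)
2. T lies on line UD with UT:TD = 2:1 ⇒ T = (1/3, 2/3)
3. P lies on line DU with DP:PU = 5:2 ⇒ P = (5/7, 2/7)
4. N lies on line TP with TN:NP = 1:3 ⇒ N = (3/7, 4/7)
5. Y lies on line UZ with UY:YZ = 2:3 ⇒ Y = (3/5, -6/5)
through D parallel to YU: direction (2/5, 6/5); meets NZ at J = (3/4, 13/4)
J = N + t·(Z−N) with t = -3/4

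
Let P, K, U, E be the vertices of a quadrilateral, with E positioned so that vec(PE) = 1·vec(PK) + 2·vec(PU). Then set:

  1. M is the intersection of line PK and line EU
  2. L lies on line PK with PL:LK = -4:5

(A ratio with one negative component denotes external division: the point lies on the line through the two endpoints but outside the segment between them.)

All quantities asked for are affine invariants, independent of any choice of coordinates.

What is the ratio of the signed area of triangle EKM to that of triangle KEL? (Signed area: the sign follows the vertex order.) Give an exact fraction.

[EKM]:[KEL] = -2/5

Work in coordinates with P = (0, 0), K = (1, 0), U = (0, 1), E = (1, 2).
1. M is the intersection of line PK and line EU ⇒ M = (-1, 0)
2. L lies on line PK with PL:LK = -4:5 ⇒ L = (-4, 0)
2·[EKM] = -4, 2·[KEL] = 10
[EKM]:[KEL] = -4:10 = -2/5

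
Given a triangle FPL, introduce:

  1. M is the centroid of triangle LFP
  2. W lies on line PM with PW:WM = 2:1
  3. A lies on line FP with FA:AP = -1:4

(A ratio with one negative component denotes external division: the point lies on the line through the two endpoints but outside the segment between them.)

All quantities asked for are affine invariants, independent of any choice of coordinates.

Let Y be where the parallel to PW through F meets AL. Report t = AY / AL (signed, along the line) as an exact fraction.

t = 1/7

Assign F = (0, 0), P = (1, 0), L = (0, 1) — the answer is frame-independent, so this choice is without loss of generality.
1. M is the centroid of triangle LFP ⇒ M = (1/3, 1/3)
2. W lies on line PM with PW:WM = 2:1 ⇒ W = (5/9, 2/9)
3. A lies on line FP with FA:AP = -1:4 ⇒ A = (-1/3, 0)
through F parallel to PW: direction (-4/9, 2/9); meets AL at Y = (-2/7, 1/7)
Y = A + t·(L−A) with t = 1/7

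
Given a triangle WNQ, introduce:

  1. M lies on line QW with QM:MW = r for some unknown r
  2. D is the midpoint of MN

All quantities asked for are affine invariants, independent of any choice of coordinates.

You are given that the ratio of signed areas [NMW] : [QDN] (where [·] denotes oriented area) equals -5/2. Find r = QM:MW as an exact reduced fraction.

Choose coordinates W = (0, 0), N = (1, 0), Q = (0, 1).
1. With QM:MW = r, write λ = r/(r+1) so M = Q + λ·(W−Q); M is affine-linear in λ
2. D is the midpoint of MN ⇒ D is an affine combination of earlier points and hence also affine-linear in λ
Every point depending on M is an affine combination of M and λ-independent points, so each such coordinate is linear in λ; the λ² term in each signed area is a multiple of (W−Q)×(W−Q) = 0, so 2·[NMW] and 2·[QDN] are each linear in λ. Evaluating at λ=0 and λ=1:
  2·[NMW] = −λ + 1,   2·[QDN] = 1/2·λ
So [NMW]:[QDN] = (−λ + 1) / (1/2·λ). Setting this equal to -5/2:
  −λ + 1 = -5/2·(1/2·λ)  ⇒  λ = -4
Then r = λ/(1−λ) = (-4)/(5) = -4/5. Check: with r = -4/5, M = (0, 5) and [NMW]:[QDN] = -5/2 as required.

r = -4/5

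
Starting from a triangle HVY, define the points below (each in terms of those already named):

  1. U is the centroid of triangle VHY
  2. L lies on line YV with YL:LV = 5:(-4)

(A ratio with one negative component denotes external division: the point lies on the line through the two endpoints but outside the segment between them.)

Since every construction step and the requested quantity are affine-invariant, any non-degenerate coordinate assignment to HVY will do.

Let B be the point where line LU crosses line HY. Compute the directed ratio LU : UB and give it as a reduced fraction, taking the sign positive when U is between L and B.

LU:UB = 14

Choose coordinates H = (0, 0), V = (1, 0), Y = (0, 1).
1. U is the centroid of triangle VHY ⇒ U = (1/3, 1/3)
2. L lies on line YV with YL:LV = 5:(-4) ⇒ L = (5, -4)
line LU meets HY at B = (0, 9/14)
U = L + t·(B−L) with t = 14/15, so LU:UB = 14/15:1/15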